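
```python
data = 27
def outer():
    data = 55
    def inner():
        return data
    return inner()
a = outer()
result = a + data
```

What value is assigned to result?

Step 1: outer() has local data = 55. inner() reads from enclosing.
Step 2: outer() returns 55. Global data = 27 unchanged.
Step 3: result = 55 + 27 = 82

The answer is 82.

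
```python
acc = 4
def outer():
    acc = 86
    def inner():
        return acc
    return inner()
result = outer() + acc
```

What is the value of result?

Step 1: Global acc = 4. outer() shadows with acc = 86.
Step 2: inner() returns enclosing acc = 86. outer() = 86.
Step 3: result = 86 + global acc (4) = 90

The answer is 90.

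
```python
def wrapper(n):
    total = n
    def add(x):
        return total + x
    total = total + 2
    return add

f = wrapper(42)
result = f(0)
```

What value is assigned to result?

Step 1: wrapper(42) sets total = 42, then total = 42 + 2 = 44.
Step 2: Closures capture by reference, so add sees total = 44.
Step 3: f(0) returns 44 + 0 = 44

The answer is 44.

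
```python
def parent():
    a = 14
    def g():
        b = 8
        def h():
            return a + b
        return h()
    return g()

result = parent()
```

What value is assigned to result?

Step 1: parent() defines a = 14. g() defines b = 8.
Step 2: h() accesses both from enclosing scopes: a = 14, b = 8.
Step 3: result = 14 + 8 = 22

The answer is 22.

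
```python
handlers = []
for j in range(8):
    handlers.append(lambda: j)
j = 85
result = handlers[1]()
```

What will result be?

Step 1: Lambdas capture the variable j by reference, not by value.
Step 2: After the loop, j is reassigned to 85.
Step 3: handlers[1]() looks up the current j = 85. result = 85

The answer is 85.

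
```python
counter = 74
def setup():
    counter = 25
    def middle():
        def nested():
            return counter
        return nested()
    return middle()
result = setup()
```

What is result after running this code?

Step 1: setup() defines counter = 25. middle() and nested() have no local counter.
Step 2: nested() checks local (none), enclosing middle() (none), enclosing setup() and finds counter = 25.
Step 3: result = 25

The answer is 25.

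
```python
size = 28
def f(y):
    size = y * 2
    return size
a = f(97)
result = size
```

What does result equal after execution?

Step 1: Global size = 28.
Step 2: f(97) creates local size = 97 * 2 = 194.
Step 3: Global size unchanged because no global keyword. result = 28

The answer is 28.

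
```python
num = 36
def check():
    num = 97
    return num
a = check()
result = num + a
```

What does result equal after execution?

Step 1: Global num = 36. check() returns local num = 97.
Step 2: a = 97. Global num still = 36.
Step 3: result = 36 + 97 = 133

The answer is 133.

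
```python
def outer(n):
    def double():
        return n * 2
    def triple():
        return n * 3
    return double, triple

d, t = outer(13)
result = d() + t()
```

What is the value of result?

Step 1: Both closures capture the same n = 13.
Step 2: d() = 13 * 2 = 26, t() = 13 * 3 = 39.
Step 3: result = 26 + 39 = 65

The answer is 65.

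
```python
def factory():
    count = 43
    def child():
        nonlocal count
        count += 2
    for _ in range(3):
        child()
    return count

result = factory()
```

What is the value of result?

Step 1: count = 43.
Step 2: child() is called 3 times in a loop, each adding 2 via nonlocal.
Step 3: count = 43 + 2 * 3 = 49

The answer is 49.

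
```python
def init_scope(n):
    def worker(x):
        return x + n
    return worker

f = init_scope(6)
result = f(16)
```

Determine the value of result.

Step 1: init_scope(6) creates a closure that captures n = 6.
Step 2: f(16) calls the closure with x = 16, returning 16 + 6 = 22.
Step 3: result = 22

The answer is 22.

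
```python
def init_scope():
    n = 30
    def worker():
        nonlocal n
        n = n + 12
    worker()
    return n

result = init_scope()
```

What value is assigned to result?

Step 1: init_scope() sets n = 30.
Step 2: worker() uses nonlocal to modify n in init_scope's scope: n = 30 + 12 = 42.
Step 3: init_scope() returns the modified n = 42

The answer is 42.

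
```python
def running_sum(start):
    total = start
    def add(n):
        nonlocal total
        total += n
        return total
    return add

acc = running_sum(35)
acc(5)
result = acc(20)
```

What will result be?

Step 1: running_sum(35) creates closure with total = 35.
Step 2: First acc(5): total = 35 + 5 = 40.
Step 3: Second acc(20): total = 40 + 20 = 60. result = 60

The answer is 60.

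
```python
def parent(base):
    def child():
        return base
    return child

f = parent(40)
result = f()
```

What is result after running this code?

Step 1: parent(40) creates closure capturing base = 40.
Step 2: f() returns the captured base = 40.
Step 3: result = 40

The answer is 40.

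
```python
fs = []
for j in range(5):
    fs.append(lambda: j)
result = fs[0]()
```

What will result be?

Step 1: The loop creates 5 lambdas, all referencing the same variable j.
Step 2: After the loop, j = 4 (final value).
Step 3: fs[0]() looks up j at call time and finds 4. This is the late binding gotcha. result = 4

The answer is 4.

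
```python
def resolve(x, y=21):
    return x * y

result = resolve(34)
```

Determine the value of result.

Step 1: resolve(34) uses default y = 21.
Step 2: Returns 34 * 21 = 714.
Step 3: result = 714

The answer is 714.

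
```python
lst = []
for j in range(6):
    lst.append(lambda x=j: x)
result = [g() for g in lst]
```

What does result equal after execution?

Step 1: Default arg x=j captures j at each iteration.
Step 2: Each lambda has its own default: 0, 1, ..., 5.
Step 3: result = [0, 1, 2, 3, 4, 5]

The answer is [0, 1, 2, 3, 4, 5].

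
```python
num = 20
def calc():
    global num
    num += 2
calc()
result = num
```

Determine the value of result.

Step 1: num = 20 globally.
Step 2: calc() modifies global num: num += 2 = 22.
Step 3: result = 22

The answer is 22.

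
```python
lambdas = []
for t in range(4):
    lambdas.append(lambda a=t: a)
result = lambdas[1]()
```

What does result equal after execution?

Step 1: Default argument a=t captures t's value at each iteration.
Step 2: lambdas[1] captured a = 1 when t was 1.
Step 3: result = 1

The answer is 1.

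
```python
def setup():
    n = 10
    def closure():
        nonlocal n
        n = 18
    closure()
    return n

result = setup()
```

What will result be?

Step 1: setup() sets n = 10.
Step 2: closure() uses nonlocal to reassign n = 18.
Step 3: result = 18

The answer is 18.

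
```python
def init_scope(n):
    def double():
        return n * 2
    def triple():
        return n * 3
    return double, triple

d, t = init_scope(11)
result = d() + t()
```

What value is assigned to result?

Step 1: Both closures capture the same n = 11.
Step 2: d() = 11 * 2 = 22, t() = 11 * 3 = 33.
Step 3: result = 22 + 33 = 55

The answer is 55.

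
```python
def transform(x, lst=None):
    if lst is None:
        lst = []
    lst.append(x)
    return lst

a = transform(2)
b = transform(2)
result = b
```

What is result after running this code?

Step 1: None default with guard creates a NEW list each call.
Step 2: a = [2] (fresh list). b = [2] (another fresh list).
Step 3: result = [2] (this is the fix for mutable default)

The answer is [2].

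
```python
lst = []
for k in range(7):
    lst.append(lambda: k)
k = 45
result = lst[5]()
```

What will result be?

Step 1: Lambdas capture the variable k by reference, not by value.
Step 2: After the loop, k is reassigned to 45.
Step 3: lst[5]() looks up the current k = 45. result = 45

The answer is 45.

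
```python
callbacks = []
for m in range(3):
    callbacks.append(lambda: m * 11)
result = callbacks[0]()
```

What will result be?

Step 1: All lambdas reference the same variable m (late binding).
Step 2: After the loop, m = 2. Every lambda returns m * 11.
Step 3: callbacks[0]() = 2 * 11 = 22

The answer is 22.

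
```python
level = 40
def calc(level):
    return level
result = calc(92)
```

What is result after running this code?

Step 1: Global level = 40.
Step 2: calc(92) takes parameter level = 92, which shadows the global.
Step 3: result = 92

The answer is 92.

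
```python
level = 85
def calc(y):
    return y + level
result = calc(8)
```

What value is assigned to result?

Step 1: level = 85 is defined globally.
Step 2: calc(8) uses parameter y = 8 and looks up level from global scope = 85.
Step 3: result = 8 + 85 = 93

The answer is 93.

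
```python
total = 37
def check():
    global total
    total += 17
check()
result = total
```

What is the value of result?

Step 1: total = 37 globally.
Step 2: check() modifies global total: total += 17 = 54.
Step 3: result = 54

The answer is 54.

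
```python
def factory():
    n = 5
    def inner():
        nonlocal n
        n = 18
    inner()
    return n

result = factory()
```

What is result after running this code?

Step 1: factory() sets n = 5.
Step 2: inner() uses nonlocal to reassign n = 18.
Step 3: result = 18

The answer is 18.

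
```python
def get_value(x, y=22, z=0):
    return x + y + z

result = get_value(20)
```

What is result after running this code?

Step 1: get_value(20) uses defaults y = 22, z = 0.
Step 2: Returns 20 + 22 + 0 = 42.
Step 3: result = 42

The answer is 42.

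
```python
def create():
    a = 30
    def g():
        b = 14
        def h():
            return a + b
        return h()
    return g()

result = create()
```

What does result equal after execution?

Step 1: create() defines a = 30. g() defines b = 14.
Step 2: h() accesses both from enclosing scopes: a = 30, b = 14.
Step 3: result = 30 + 14 = 44

The answer is 44.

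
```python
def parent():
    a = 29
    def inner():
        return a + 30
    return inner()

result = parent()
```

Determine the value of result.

Step 1: parent() defines a = 29.
Step 2: inner() reads a = 29 from enclosing scope, returns 29 + 30 = 59.
Step 3: result = 59

The answer is 59.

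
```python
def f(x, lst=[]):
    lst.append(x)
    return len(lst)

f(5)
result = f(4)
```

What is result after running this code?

Step 1: Mutable default list persists between calls.
Step 2: First call: lst = [5], len = 1. Second call: lst = [5, 4], len = 2.
Step 3: result = 2

The answer is 2.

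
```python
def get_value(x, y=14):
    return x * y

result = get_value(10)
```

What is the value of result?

Step 1: get_value(10) uses default y = 14.
Step 2: Returns 10 * 14 = 140.
Step 3: result = 140

The answer is 140.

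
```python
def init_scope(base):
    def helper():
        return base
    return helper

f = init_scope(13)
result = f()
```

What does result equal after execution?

Step 1: init_scope(13) creates closure capturing base = 13.
Step 2: f() returns the captured base = 13.
Step 3: result = 13

The answer is 13.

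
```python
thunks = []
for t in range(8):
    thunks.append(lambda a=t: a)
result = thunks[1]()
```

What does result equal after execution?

Step 1: Default argument a=t captures t's value at each iteration.
Step 2: thunks[1] captured a = 1 when t was 1.
Step 3: result = 1

The answer is 1.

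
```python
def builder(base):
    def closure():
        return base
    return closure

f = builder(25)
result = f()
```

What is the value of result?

Step 1: builder(25) creates closure capturing base = 25.
Step 2: f() returns the captured base = 25.
Step 3: result = 25

The answer is 25.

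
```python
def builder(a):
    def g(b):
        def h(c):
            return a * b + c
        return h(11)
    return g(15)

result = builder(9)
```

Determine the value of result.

Step 1: a = 9, b = 15, c = 11.
Step 2: h() computes a * b + c = 9 * 15 + 11 = 146.
Step 3: result = 146

The answer is 146.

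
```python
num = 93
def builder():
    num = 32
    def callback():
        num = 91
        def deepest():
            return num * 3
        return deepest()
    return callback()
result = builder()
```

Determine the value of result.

Step 1: deepest() looks up num through LEGB: not local, finds num = 91 in enclosing callback().
Step 2: Returns 91 * 3 = 273.
Step 3: result = 273

The answer is 273.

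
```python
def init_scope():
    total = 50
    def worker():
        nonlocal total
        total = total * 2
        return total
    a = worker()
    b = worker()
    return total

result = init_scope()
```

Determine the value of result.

Step 1: total starts at 50.
Step 2: First worker(): total = 50 * 2 = 100.
Step 3: Second worker(): total = 100 * 2 = 200.
Step 4: result = 200

The answer is 200.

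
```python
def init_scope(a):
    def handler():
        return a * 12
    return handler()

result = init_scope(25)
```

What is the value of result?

Step 1: init_scope(25) binds parameter a = 25.
Step 2: handler() accesses a = 25 from enclosing scope.
Step 3: result = 25 * 12 = 300

The answer is 300.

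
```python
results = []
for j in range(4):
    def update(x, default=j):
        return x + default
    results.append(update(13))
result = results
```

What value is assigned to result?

Step 1: Default argument default=j is evaluated at function definition time.
Step 2: Each iteration creates update with default = current j value.
Step 3: update(13) returns 13 + default. results = [13, 14, 15, 16]

The answer is [13, 14, 15, 16].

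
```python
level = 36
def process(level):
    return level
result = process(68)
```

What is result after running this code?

Step 1: Global level = 36.
Step 2: process(68) takes parameter level = 68, which shadows the global.
Step 3: result = 68

The answer is 68.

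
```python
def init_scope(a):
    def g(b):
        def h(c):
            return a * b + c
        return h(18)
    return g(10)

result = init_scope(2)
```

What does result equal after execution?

Step 1: a = 2, b = 10, c = 18.
Step 2: h() computes a * b + c = 2 * 10 + 18 = 38.
Step 3: result = 38

The answer is 38.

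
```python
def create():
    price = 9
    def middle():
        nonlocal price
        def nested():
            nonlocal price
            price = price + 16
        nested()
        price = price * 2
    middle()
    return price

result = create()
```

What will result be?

Step 1: price = 9.
Step 2: nested() adds 16: price = 9 + 16 = 25.
Step 3: middle() doubles: price = 25 * 2 = 50.
Step 4: result = 50

The answer is 50.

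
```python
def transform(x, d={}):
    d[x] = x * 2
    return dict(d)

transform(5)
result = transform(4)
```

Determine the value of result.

Step 1: Mutable default dict is shared across calls.
Step 2: First call adds 5: 10. Second call adds 4: 8.
Step 3: result = {5: 10, 4: 8}

The answer is {5: 10, 4: 8}.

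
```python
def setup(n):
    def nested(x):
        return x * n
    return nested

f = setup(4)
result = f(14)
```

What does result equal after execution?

Step 1: setup(4) creates a closure capturing n = 4.
Step 2: f(14) computes 14 * 4 = 56.
Step 3: result = 56

The answer is 56.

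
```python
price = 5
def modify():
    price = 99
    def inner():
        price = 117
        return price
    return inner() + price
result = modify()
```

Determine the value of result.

Step 1: modify() has local price = 99. inner() has local price = 117.
Step 2: inner() returns its local price = 117.
Step 3: modify() returns 117 + its own price (99) = 216

The answer is 216.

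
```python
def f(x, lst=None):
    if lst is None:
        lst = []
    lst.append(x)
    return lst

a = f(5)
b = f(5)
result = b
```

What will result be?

Step 1: None default with guard creates a NEW list each call.
Step 2: a = [5] (fresh list). b = [5] (another fresh list).
Step 3: result = [5] (this is the fix for mutable default)

The answer is [5].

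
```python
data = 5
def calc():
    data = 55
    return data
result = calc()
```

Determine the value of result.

Step 1: Global data = 5.
Step 2: calc() creates local data = 55, shadowing the global.
Step 3: Returns local data = 55. result = 55

The answer is 55.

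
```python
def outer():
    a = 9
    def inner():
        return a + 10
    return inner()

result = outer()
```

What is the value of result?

Step 1: outer() defines a = 9.
Step 2: inner() reads a = 9 from enclosing scope, returns 9 + 10 = 19.
Step 3: result = 19

The answer is 19.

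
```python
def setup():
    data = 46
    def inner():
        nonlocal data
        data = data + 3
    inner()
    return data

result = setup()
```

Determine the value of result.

Step 1: setup() sets data = 46.
Step 2: inner() uses nonlocal to modify data in setup's scope: data = 46 + 3 = 49.
Step 3: setup() returns the modified data = 49

The answer is 49.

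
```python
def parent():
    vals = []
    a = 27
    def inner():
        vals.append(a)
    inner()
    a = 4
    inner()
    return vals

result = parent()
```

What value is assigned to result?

Step 1: a = 27. inner() appends current a to vals.
Step 2: First inner(): appends 27. Then a = 4.
Step 3: Second inner(): appends 4 (closure sees updated a). result = [27, 4]

The answer is [27, 4].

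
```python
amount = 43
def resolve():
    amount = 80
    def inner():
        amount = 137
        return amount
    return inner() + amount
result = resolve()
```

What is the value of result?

Step 1: resolve() has local amount = 80. inner() has local amount = 137.
Step 2: inner() returns its local amount = 137.
Step 3: resolve() returns 137 + its own amount (80) = 217

The answer is 217.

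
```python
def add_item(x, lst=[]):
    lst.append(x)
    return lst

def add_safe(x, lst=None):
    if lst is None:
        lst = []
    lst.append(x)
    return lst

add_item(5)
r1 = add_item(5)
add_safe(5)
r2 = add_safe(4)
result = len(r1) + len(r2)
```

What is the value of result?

Step 1: add_item shares mutable default: after 2 calls, lst = [5, 5], len = 2.
Step 2: add_safe creates fresh list each time: r2 = [4], len = 1.
Step 3: result = 2 + 1 = 3

The answer is 3.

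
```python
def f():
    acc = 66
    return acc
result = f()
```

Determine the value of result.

Step 1: f() defines acc = 66 in its local scope.
Step 2: return acc finds the local variable acc = 66.
Step 3: result = 66

The answer is 66.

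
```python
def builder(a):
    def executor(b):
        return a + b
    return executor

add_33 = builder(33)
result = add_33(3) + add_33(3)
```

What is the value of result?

Step 1: add_33 captures a = 33.
Step 2: add_33(3) = 33 + 3 = 36, called twice.
Step 3: result = 36 + 36 = 72

The answer is 72.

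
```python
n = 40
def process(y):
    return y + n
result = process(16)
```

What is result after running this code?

Step 1: n = 40 is defined globally.
Step 2: process(16) uses parameter y = 16 and looks up n from global scope = 40.
Step 3: result = 16 + 40 = 56

The answer is 56.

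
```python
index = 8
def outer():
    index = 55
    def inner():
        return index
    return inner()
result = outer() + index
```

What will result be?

Step 1: Global index = 8. outer() shadows with index = 55.
Step 2: inner() returns enclosing index = 55. outer() = 55.
Step 3: result = 55 + global index (8) = 63

The answer is 63.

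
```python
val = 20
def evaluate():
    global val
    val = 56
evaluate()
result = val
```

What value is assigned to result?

Step 1: val = 20 globally.
Step 2: evaluate() declares global val and sets it to 56.
Step 3: After evaluate(), global val = 56. result = 56

The answer is 56.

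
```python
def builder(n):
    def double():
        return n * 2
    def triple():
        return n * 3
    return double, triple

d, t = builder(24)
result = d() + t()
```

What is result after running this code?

Step 1: Both closures capture the same n = 24.
Step 2: d() = 24 * 2 = 48, t() = 24 * 3 = 72.
Step 3: result = 48 + 72 = 120

The answer is 120.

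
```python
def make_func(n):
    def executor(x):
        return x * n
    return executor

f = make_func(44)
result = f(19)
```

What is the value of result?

Step 1: make_func(44) creates a closure capturing n = 44.
Step 2: f(19) computes 19 * 44 = 836.
Step 3: result = 836

The answer is 836.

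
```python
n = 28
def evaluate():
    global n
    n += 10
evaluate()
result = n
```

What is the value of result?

Step 1: n = 28 globally.
Step 2: evaluate() modifies global n: n += 10 = 38.
Step 3: result = 38

The answer is 38.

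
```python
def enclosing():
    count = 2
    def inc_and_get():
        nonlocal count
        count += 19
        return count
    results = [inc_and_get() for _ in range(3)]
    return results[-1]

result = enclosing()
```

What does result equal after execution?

Step 1: count = 2.
Step 2: Three calls to inc_and_get(), each adding 19.
Step 3: Last value = 2 + 19 * 3 = 59

The answer is 59.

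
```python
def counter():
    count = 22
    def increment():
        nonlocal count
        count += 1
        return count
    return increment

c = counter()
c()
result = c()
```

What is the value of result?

Step 1: counter() creates closure with count = 22.
Step 2: Each c() call increments count via nonlocal. After 2 calls: 22 + 2 = 24.
Step 3: result = 24

The answer is 24.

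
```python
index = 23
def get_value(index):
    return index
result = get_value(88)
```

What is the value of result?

Step 1: Global index = 23.
Step 2: get_value(88) takes parameter index = 88, which shadows the global.
Step 3: result = 88

The answer is 88.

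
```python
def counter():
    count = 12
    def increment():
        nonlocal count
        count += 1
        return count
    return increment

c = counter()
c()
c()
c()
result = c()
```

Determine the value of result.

Step 1: counter() creates closure with count = 12.
Step 2: Each c() call increments count via nonlocal. After 4 calls: 12 + 4 = 16.
Step 3: result = 16

The answer is 16.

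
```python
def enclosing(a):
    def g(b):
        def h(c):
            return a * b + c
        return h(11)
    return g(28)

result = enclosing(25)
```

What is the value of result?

Step 1: a = 25, b = 28, c = 11.
Step 2: h() computes a * b + c = 25 * 28 + 11 = 711.
Step 3: result = 711

The answer is 711.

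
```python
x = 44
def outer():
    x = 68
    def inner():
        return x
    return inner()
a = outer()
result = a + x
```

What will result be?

Step 1: outer() has local x = 68. inner() reads from enclosing.
Step 2: outer() returns 68. Global x = 44 unchanged.
Step 3: result = 68 + 44 = 112

The answer is 112.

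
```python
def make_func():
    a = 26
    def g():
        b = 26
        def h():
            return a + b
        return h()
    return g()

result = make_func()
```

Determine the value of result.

Step 1: make_func() defines a = 26. g() defines b = 26.
Step 2: h() accesses both from enclosing scopes: a = 26, b = 26.
Step 3: result = 26 + 26 = 52

The answer is 52.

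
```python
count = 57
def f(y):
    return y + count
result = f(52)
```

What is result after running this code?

Step 1: count = 57 is defined globally.
Step 2: f(52) uses parameter y = 52 and looks up count from global scope = 57.
Step 3: result = 52 + 57 = 109

The answer is 109.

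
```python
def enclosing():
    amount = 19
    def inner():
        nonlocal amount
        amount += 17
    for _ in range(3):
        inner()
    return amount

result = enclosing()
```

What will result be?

Step 1: amount = 19.
Step 2: inner() is called 3 times in a loop, each adding 17 via nonlocal.
Step 3: amount = 19 + 17 * 3 = 70

The answer is 70.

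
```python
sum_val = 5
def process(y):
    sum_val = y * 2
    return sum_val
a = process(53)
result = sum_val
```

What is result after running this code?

Step 1: Global sum_val = 5.
Step 2: process(53) creates local sum_val = 53 * 2 = 106.
Step 3: Global sum_val unchanged because no global keyword. result = 5

The answer is 5.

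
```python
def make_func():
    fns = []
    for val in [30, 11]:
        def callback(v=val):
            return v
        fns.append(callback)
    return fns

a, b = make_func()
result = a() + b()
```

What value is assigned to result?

Step 1: Default argument v=val captures val at each iteration.
Step 2: a() returns 30 (captured at first iteration), b() returns 11 (captured at second).
Step 3: result = 30 + 11 = 41

The answer is 41.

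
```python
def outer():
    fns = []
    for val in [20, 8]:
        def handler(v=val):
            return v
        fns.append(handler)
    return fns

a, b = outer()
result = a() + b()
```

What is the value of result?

Step 1: Default argument v=val captures val at each iteration.
Step 2: a() returns 20 (captured at first iteration), b() returns 8 (captured at second).
Step 3: result = 20 + 8 = 28

The answer is 28.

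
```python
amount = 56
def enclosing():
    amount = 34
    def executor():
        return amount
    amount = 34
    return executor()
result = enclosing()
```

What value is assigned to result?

Step 1: enclosing() sets amount = 34, then later amount = 34.
Step 2: executor() is called after amount is reassigned to 34. Closures capture variables by reference, not by value.
Step 3: result = 34

The answer is 34.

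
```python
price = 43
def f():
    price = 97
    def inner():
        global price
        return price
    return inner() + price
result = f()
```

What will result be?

Step 1: Global price = 43. f() shadows with local price = 97.
Step 2: inner() uses global keyword, so inner() returns global price = 43.
Step 3: f() returns 43 + 97 = 140

The answer is 140.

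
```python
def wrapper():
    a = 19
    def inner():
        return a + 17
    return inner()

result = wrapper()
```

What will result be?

Step 1: wrapper() defines a = 19.
Step 2: inner() reads a = 19 from enclosing scope, returns 19 + 17 = 36.
Step 3: result = 36

The answer is 36.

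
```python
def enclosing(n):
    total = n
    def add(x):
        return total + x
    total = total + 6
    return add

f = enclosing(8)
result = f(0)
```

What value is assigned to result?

Step 1: enclosing(8) sets total = 8, then total = 8 + 6 = 14.
Step 2: Closures capture by reference, so add sees total = 14.
Step 3: f(0) returns 14 + 0 = 14

The answer is 14.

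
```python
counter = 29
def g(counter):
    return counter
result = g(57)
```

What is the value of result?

Step 1: Global counter = 29.
Step 2: g(57) takes parameter counter = 57, which shadows the global.
Step 3: result = 57

The answer is 57.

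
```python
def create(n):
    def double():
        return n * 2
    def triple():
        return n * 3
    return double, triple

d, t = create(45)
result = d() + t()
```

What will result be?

Step 1: Both closures capture the same n = 45.
Step 2: d() = 45 * 2 = 90, t() = 45 * 3 = 135.
Step 3: result = 90 + 135 = 225

The answer is 225.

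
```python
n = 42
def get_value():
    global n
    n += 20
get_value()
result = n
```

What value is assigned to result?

Step 1: n = 42 globally.
Step 2: get_value() modifies global n: n += 20 = 62.
Step 3: result = 62

The answer is 62.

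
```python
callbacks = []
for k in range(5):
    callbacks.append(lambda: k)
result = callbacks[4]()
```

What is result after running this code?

Step 1: The loop creates 5 lambdas, all referencing the same variable k.
Step 2: After the loop, k = 4 (final value).
Step 3: callbacks[4]() looks up k at call time and finds 4. This is the late binding gotcha. result = 4

The answer is 4.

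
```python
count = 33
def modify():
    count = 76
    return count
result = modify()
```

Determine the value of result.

Step 1: Global count = 33.
Step 2: modify() creates local count = 76, shadowing the global.
Step 3: Returns local count = 76. result = 76

The answer is 76.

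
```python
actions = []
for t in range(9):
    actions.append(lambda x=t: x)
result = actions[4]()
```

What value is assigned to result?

Step 1: Default argument x=t captures t's value at each iteration.
Step 2: actions[4] captured x = 4 when t was 4.
Step 3: result = 4

The answer is 4.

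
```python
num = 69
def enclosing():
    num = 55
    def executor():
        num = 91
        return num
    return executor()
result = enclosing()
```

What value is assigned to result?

Step 1: Three scopes define num: global (69), enclosing (55), executor (91).
Step 2: executor() has its own local num = 91, which shadows both enclosing and global.
Step 3: result = 91 (local wins in LEGB)

The answer is 91.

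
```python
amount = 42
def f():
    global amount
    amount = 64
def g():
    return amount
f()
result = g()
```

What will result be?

Step 1: amount = 42.
Step 2: f() sets global amount = 64.
Step 3: g() reads global amount = 64. result = 64

The answer is 64.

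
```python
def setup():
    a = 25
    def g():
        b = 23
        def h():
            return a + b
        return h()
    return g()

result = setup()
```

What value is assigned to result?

Step 1: setup() defines a = 25. g() defines b = 23.
Step 2: h() accesses both from enclosing scopes: a = 25, b = 23.
Step 3: result = 25 + 23 = 48

The answer is 48.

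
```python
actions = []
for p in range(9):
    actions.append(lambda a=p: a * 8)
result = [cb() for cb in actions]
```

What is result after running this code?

Step 1: Default arg a=p captures p at each iteration.
Step 2: actions[k] has a defaulting to k, returns k * 8.
Step 3: result = [0, 8, 16, 24, 32, 40, 48, 56, 64]

The answer is [0, 8, 16, 24, 32, 40, 48, 56, 64].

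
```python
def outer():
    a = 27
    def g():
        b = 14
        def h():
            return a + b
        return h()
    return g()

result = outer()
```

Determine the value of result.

Step 1: outer() defines a = 27. g() defines b = 14.
Step 2: h() accesses both from enclosing scopes: a = 27, b = 14.
Step 3: result = 27 + 14 = 41

The answer is 41.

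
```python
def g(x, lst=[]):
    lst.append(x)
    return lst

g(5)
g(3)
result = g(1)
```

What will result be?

Step 1: Mutable default argument gotcha! The list [] is created once.
Step 2: Each call appends to the SAME list: [5], [5, 3], [5, 3, 1].
Step 3: result = [5, 3, 1]

The answer is [5, 3, 1].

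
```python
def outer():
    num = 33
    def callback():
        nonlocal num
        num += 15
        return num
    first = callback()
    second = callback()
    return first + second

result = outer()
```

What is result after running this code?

Step 1: num starts at 33.
Step 2: First call: num = 33 + 15 = 48, returns 48.
Step 3: Second call: num = 48 + 15 = 63, returns 63.
Step 4: result = 48 + 63 = 111

The answer is 111.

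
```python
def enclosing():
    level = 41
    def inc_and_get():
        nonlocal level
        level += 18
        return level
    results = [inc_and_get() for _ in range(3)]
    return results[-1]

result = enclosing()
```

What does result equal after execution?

Step 1: level = 41.
Step 2: Three calls to inc_and_get(), each adding 18.
Step 3: Last value = 41 + 18 * 3 = 95

The answer is 95.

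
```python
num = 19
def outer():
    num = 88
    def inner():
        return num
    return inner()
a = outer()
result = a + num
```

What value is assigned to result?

Step 1: outer() has local num = 88. inner() reads from enclosing.
Step 2: outer() returns 88. Global num = 19 unchanged.
Step 3: result = 88 + 19 = 107

The answer is 107.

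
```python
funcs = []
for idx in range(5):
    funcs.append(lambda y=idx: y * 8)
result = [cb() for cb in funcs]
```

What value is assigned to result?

Step 1: Default arg y=idx captures idx at each iteration.
Step 2: funcs[k] has y defaulting to k, returns k * 8.
Step 3: result = [0, 8, 16, 24, 32]

The answer is [0, 8, 16, 24, 32].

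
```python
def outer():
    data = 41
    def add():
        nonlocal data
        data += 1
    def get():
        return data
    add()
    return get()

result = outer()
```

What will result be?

Step 1: data = 41. add() modifies it via nonlocal, get() reads it.
Step 2: add() makes data = 41 + 1 = 42.
Step 3: get() returns 42. result = 42

The answer is 42.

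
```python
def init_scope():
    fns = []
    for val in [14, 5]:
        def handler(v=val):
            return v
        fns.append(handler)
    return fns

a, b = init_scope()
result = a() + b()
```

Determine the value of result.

Step 1: Default argument v=val captures val at each iteration.
Step 2: a() returns 14 (captured at first iteration), b() returns 5 (captured at second).
Step 3: result = 14 + 5 = 19

The answer is 19.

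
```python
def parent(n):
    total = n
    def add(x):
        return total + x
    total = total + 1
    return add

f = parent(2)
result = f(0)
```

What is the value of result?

Step 1: parent(2) sets total = 2, then total = 2 + 1 = 3.
Step 2: Closures capture by reference, so add sees total = 3.
Step 3: f(0) returns 3 + 0 = 3

The answer is 3.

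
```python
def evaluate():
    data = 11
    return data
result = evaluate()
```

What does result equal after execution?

Step 1: evaluate() defines data = 11 in its local scope.
Step 2: return data finds the local variable data = 11.
Step 3: result = 11

The answer is 11.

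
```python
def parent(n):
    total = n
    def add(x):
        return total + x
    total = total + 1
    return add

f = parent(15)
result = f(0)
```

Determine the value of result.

Step 1: parent(15) sets total = 15, then total = 15 + 1 = 16.
Step 2: Closures capture by reference, so add sees total = 16.
Step 3: f(0) returns 16 + 0 = 16

The answer is 16.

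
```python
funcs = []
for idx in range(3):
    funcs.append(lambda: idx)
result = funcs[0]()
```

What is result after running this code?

Step 1: The loop creates 3 lambdas, all referencing the same variable idx.
Step 2: After the loop, idx = 2 (final value).
Step 3: funcs[0]() looks up idx at call time and finds 2. This is the late binding gotcha. result = 2

The answer is 2.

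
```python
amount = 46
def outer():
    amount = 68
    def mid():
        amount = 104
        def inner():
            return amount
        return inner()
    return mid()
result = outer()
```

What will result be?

Step 1: Three levels of shadowing: global 46, outer 68, mid 104.
Step 2: inner() finds amount = 104 in enclosing mid() scope.
Step 3: result = 104

The answer is 104.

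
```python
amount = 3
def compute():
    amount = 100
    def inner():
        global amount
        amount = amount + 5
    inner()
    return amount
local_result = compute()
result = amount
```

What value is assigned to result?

Step 1: Global amount = 3. compute() creates local amount = 100.
Step 2: inner() declares global amount and adds 5: global amount = 3 + 5 = 8.
Step 3: compute() returns its local amount = 100 (unaffected by inner).
Step 4: result = global amount = 8

The answer is 8.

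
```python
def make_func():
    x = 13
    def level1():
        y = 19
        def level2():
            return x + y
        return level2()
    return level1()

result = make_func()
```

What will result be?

Step 1: x = 13 in make_func. y = 19 in level1.
Step 2: level2() reads x = 13 and y = 19 from enclosing scopes.
Step 3: result = 13 + 19 = 32

The answer is 32.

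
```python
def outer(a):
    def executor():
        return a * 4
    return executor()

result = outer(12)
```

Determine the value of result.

Step 1: outer(12) binds parameter a = 12.
Step 2: executor() accesses a = 12 from enclosing scope.
Step 3: result = 12 * 4 = 48

The answer is 48.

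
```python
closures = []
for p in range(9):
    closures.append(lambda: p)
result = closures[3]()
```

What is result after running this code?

Step 1: The loop creates 9 lambdas, all referencing the same variable p.
Step 2: After the loop, p = 8 (final value).
Step 3: closures[3]() looks up p at call time and finds 8. This is the late binding gotcha. result = 8

The answer is 8.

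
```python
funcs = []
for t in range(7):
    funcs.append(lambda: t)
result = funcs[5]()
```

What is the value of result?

Step 1: The loop creates 7 lambdas, all referencing the same variable t.
Step 2: After the loop, t = 6 (final value).
Step 3: funcs[5]() looks up t at call time and finds 6. This is the late binding gotcha. result = 6

The answer is 6.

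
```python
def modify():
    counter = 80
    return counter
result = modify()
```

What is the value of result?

Step 1: modify() defines counter = 80 in its local scope.
Step 2: return counter finds the local variable counter = 80.
Step 3: result = 80

The answer is 80.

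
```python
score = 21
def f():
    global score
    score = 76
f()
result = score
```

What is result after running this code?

Step 1: score = 21 globally.
Step 2: f() declares global score and sets it to 76.
Step 3: After f(), global score = 76. result = 76

The answer is 76.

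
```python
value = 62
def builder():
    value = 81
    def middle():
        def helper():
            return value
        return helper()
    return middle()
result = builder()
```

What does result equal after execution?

Step 1: builder() defines value = 81. middle() and helper() have no local value.
Step 2: helper() checks local (none), enclosing middle() (none), enclosing builder() and finds value = 81.
Step 3: result = 81

The answer is 81.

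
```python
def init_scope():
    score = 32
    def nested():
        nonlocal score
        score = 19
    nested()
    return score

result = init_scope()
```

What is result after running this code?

Step 1: init_scope() sets score = 32.
Step 2: nested() uses nonlocal to reassign score = 19.
Step 3: result = 19

The answer is 19.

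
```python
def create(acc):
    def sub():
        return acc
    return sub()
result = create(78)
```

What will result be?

Step 1: create(78) binds parameter acc = 78.
Step 2: sub() looks up acc in enclosing scope and finds the parameter acc = 78.
Step 3: result = 78

The answer is 78.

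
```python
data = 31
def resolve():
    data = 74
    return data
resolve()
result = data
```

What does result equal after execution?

Step 1: data = 31 globally.
Step 2: resolve() creates a LOCAL data = 74 (no global keyword!).
Step 3: The global data is unchanged. result = 31

The answer is 31.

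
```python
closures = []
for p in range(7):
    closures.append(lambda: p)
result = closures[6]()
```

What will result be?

Step 1: The loop creates 7 lambdas, all referencing the same variable p.
Step 2: After the loop, p = 6 (final value).
Step 3: closures[6]() looks up p at call time and finds 6. This is the late binding gotcha. result = 6

The answer is 6.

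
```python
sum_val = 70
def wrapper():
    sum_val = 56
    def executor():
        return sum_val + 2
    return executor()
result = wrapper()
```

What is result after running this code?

Step 1: wrapper() shadows global sum_val with sum_val = 56.
Step 2: executor() finds sum_val = 56 in enclosing scope, computes 56 + 2 = 58.
Step 3: result = 58

The answer is 58.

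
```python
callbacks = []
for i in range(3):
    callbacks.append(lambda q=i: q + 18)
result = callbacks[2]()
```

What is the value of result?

Step 1: Default argument q=i captures i's value at definition time.
Step 2: callbacks[2] was defined when i = 2, so q defaults to 2.
Step 3: result = 2 + 18 = 20 (default arg fixes the late binding issue)

The answer is 20.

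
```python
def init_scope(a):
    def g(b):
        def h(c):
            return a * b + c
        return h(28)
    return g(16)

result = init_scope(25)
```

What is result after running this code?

Step 1: a = 25, b = 16, c = 28.
Step 2: h() computes a * b + c = 25 * 16 + 28 = 428.
Step 3: result = 428

The answer is 428.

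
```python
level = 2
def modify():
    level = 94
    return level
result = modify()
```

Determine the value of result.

Step 1: Global level = 2.
Step 2: modify() creates local level = 94, shadowing the global.
Step 3: Returns local level = 94. result = 94

The answer is 94.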